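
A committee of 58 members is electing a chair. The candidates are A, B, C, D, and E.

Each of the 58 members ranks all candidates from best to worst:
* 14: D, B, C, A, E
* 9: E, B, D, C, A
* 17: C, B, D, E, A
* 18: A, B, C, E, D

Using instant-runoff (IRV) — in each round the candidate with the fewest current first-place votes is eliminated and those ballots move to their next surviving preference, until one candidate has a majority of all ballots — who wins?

D

Round 1: A 18, B 0, C 17, D 14, E 9. B eliminated.
Round 2: A 18, C 17, D 14, E 9. E eliminated.
Round 3: A 18, C 17, D 23. C eliminated.
Round 4: A 18, D 40. D has a majority (≥30).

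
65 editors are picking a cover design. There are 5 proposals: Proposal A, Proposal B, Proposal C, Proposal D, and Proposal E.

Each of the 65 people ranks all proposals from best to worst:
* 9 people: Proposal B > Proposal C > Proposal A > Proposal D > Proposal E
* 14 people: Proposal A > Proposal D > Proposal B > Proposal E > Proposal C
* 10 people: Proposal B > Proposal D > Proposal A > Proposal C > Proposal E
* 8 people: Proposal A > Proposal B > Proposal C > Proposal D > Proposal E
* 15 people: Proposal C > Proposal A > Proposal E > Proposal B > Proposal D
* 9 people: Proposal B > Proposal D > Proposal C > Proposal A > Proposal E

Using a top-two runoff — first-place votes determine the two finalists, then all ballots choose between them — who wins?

Round 1 first-place votes: Proposal A 22, Proposal B 28, Proposal C 15, Proposal D 0, Proposal E 0. Proposal B and Proposal A advance.
Runoff: Proposal B is ranked above Proposal A on 28 ballots, Proposal A above Proposal B on 37.

Proposal A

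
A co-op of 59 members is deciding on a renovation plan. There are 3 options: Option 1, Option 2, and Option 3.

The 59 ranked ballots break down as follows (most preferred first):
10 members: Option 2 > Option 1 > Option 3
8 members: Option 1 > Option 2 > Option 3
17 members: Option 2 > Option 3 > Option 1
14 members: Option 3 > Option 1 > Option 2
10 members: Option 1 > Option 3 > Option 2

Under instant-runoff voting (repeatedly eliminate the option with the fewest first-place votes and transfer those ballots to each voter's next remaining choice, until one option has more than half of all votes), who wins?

Round 1: Option 1 18, Option 2 27, Option 3 14. Option 3 eliminated.
Round 2: Option 1 32, Option 2 27. Option 1 has a majority (≥30).

Option 1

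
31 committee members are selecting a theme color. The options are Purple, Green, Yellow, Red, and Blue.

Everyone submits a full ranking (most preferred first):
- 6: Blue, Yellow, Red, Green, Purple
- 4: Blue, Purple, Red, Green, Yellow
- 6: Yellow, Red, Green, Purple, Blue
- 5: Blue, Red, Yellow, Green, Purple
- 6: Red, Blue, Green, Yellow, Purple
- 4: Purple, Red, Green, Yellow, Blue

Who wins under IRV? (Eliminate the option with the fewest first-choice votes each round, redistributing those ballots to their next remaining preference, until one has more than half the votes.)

Red

Round 1: Purple 4, Green 0, Yellow 6, Red 6, Blue 15. Green eliminated.
Round 2: Purple 4, Yellow 6, Red 6, Blue 15. Purple eliminated.
Round 3: Yellow 6, Red 10, Blue 15. Yellow eliminated.
Round 4: Red 16, Blue 15. Red has a majority (≥16).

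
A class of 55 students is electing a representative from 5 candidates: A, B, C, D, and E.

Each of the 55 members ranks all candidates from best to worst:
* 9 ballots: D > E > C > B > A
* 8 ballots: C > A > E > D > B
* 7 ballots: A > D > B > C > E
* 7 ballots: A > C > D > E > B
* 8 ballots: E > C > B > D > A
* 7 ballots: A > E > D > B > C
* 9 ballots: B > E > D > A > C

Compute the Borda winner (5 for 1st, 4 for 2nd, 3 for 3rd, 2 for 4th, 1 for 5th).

E

A: 9×1 + 8×4 + 7×5 + 7×5 + 8×1 + 7×5 + 9×2 = 172
B: 9×2 + 8×1 + 7×3 + 7×1 + 8×3 + 7×2 + 9×5 = 137
C: 9×3 + 8×5 + 7×2 + 7×4 + 8×4 + 7×1 + 9×1 = 157
D: 9×5 + 8×2 + 7×4 + 7×3 + 8×2 + 7×3 + 9×3 = 174
E: 9×4 + 8×3 + 7×1 + 7×2 + 8×5 + 7×4 + 9×4 = 185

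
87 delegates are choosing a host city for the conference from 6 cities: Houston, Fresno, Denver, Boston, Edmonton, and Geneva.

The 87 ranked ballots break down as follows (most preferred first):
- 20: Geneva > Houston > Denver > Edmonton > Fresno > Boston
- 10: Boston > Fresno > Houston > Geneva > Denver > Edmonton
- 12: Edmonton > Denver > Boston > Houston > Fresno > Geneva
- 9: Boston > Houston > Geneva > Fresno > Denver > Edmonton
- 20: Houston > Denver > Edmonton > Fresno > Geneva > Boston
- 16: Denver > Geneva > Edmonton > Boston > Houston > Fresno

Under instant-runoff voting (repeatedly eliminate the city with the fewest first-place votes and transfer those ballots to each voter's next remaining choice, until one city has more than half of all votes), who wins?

Houston

Round 1: Houston 20, Fresno 0, Denver 16, Boston 19, Edmonton 12, Geneva 20. Fresno eliminated.
Round 2: Houston 20, Denver 16, Boston 19, Edmonton 12, Geneva 20. Edmonton eliminated.
Round 3: Houston 20, Denver 28, Boston 19, Geneva 20. Boston eliminated.
Round 4: Houston 39, Denver 28, Geneva 20. Geneva eliminated.
Round 5: Houston 59, Denver 28. Houston has a majority (≥44).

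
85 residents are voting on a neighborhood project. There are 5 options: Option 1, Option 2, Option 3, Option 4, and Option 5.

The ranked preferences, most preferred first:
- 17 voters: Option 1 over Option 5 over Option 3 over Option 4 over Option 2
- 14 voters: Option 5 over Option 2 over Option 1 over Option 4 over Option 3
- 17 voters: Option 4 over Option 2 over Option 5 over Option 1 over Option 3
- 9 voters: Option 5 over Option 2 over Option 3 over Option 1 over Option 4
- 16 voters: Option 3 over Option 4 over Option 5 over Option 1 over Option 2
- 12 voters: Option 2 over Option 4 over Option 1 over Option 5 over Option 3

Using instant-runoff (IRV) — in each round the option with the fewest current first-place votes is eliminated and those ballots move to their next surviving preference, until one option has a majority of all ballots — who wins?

Round 1: Option 1 17, Option 2 12, Option 3 16, Option 4 17, Option 5 23. Option 2 eliminated.
Round 2: Option 1 17, Option 3 16, Option 4 29, Option 5 23. Option 3 eliminated.
Round 3: Option 1 17, Option 4 45, Option 5 23. Option 4 has a majority (≥43).

Option 4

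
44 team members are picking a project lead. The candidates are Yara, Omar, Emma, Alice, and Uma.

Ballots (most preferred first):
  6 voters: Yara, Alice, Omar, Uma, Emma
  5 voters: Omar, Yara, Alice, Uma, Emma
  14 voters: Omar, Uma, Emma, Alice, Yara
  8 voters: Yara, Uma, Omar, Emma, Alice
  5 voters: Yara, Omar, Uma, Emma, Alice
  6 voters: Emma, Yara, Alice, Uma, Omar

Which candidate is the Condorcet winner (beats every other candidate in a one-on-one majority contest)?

Yara

Yara vs Omar: 25–19
Yara vs Emma: 24–20
Yara vs Alice: 30–14
Yara vs Uma: 30–14
Yara beats every other candidate.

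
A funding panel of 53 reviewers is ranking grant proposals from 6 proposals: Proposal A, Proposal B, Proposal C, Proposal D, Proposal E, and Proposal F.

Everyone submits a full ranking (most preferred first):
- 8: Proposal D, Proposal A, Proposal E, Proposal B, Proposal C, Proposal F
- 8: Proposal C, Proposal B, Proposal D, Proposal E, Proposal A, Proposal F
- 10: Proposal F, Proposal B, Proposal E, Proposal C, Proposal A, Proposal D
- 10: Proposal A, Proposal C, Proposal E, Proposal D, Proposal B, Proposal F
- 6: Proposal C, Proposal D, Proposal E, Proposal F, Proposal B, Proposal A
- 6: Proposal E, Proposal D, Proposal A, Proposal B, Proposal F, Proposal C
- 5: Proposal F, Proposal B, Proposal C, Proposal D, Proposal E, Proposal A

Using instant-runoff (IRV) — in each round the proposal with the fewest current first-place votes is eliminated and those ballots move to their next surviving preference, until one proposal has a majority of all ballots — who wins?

Proposal C

Round 1: Proposal A 10, Proposal B 0, Proposal C 14, Proposal D 8, Proposal E 6, Proposal F 15. Proposal B eliminated.
Round 2: Proposal A 10, Proposal C 14, Proposal D 8, Proposal E 6, Proposal F 15. Proposal E eliminated.
Round 3: Proposal A 10, Proposal C 14, Proposal D 14, Proposal F 15. Proposal A eliminated.
Round 4: Proposal C 24, Proposal D 14, Proposal F 15. Proposal D eliminated.
Round 5: Proposal C 32, Proposal F 21. Proposal C has a majority (≥27).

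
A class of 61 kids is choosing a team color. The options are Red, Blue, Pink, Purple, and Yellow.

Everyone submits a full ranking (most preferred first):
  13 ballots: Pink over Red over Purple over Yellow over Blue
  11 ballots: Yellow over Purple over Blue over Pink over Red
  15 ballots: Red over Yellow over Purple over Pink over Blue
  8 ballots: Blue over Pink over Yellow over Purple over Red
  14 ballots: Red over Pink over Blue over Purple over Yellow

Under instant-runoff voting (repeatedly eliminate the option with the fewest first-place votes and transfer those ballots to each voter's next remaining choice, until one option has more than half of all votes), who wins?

Round 1: Red 29, Blue 8, Pink 13, Purple 0, Yellow 11. Purple eliminated.
Round 2: Red 29, Blue 8, Pink 13, Yellow 11. Blue eliminated.
Round 3: Red 29, Pink 21, Yellow 11. Yellow eliminated.
Round 4: Red 29, Pink 32. Pink has a majority (≥31).

Pink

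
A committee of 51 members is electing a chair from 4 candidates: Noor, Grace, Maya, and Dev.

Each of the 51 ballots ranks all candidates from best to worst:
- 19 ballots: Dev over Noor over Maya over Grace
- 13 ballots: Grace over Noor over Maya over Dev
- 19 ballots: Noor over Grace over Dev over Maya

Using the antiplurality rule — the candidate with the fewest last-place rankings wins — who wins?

Last-place votes: Noor 0, Grace 19, Maya 19, Dev 13.

Noor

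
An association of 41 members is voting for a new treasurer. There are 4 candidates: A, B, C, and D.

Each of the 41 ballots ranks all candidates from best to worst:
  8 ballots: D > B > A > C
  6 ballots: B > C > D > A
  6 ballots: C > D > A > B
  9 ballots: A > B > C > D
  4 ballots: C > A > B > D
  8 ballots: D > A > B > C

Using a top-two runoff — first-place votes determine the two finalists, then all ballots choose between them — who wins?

C

Round 1 first-place votes: A 9, B 6, C 10, D 16. D and C advance.
Runoff: D is ranked above C on 16 ballots, C above D on 25.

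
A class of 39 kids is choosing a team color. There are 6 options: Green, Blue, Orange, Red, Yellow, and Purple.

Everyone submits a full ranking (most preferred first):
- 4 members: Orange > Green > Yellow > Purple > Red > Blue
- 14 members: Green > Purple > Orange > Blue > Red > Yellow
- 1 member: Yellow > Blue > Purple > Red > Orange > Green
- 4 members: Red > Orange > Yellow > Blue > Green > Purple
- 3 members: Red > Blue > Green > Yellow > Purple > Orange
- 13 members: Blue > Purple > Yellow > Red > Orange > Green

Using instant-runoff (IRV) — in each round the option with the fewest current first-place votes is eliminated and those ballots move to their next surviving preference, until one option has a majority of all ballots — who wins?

Round 1: Green 14, Blue 13, Orange 4, Red 7, Yellow 1, Purple 0. Purple eliminated.
Round 2: Green 14, Blue 13, Orange 4, Red 7, Yellow 1. Yellow eliminated.
Round 3: Green 14, Blue 14, Orange 4, Red 7. Orange eliminated.
Round 4: Green 18, Blue 14, Red 7. Red eliminated.
Round 5: Green 18, Blue 21. Blue has a majority (≥20).

Blue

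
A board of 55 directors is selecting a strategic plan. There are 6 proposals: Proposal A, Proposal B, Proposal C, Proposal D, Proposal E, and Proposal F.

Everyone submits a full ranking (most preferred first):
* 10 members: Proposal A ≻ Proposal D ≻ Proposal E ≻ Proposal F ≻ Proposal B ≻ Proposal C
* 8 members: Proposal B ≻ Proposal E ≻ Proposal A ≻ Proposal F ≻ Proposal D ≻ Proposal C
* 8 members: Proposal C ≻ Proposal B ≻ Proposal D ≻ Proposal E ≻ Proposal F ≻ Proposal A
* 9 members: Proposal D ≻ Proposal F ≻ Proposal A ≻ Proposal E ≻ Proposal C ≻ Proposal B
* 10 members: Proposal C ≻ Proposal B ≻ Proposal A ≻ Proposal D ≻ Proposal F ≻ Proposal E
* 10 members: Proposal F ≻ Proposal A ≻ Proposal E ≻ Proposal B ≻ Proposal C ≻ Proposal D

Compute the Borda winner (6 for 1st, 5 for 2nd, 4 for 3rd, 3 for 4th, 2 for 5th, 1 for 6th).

Proposal A

Proposal A: 10×6 + 8×4 + 8×1 + 9×4 + 10×4 + 10×5 = 226
Proposal B: 10×2 + 8×6 + 8×5 + 9×1 + 10×5 + 10×3 = 197
Proposal C: 10×1 + 8×1 + 8×6 + 9×2 + 10×6 + 10×2 = 164
Proposal D: 10×5 + 8×2 + 8×4 + 9×6 + 10×3 + 10×1 = 192
Proposal E: 10×4 + 8×5 + 8×3 + 9×3 + 10×1 + 10×4 = 181
Proposal F: 10×3 + 8×3 + 8×2 + 9×5 + 10×2 + 10×6 = 195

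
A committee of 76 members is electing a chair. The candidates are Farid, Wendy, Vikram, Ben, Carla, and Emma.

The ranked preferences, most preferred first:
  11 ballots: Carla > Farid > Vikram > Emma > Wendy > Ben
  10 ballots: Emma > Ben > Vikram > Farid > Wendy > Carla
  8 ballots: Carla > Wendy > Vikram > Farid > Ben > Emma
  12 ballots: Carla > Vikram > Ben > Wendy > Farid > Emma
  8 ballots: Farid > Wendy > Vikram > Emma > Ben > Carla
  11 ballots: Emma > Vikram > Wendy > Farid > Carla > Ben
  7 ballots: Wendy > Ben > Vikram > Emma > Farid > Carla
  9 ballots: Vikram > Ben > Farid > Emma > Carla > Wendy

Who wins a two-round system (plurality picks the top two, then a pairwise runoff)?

Emma

Round 1 first-place votes: Farid 8, Wendy 7, Vikram 9, Ben 0, Carla 31, Emma 21. Carla and Emma advance.
Runoff: Carla is ranked above Emma on 31 ballots, Emma above Carla on 45.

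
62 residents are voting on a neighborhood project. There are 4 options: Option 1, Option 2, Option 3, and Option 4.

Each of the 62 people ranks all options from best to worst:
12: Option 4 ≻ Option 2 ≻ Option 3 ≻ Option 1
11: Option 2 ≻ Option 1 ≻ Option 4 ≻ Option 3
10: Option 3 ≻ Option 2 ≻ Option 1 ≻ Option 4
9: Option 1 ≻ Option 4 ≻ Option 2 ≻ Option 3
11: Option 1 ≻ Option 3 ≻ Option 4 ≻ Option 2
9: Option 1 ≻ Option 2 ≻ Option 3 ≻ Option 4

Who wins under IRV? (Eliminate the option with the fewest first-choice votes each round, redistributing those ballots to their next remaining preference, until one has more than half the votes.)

Option 2

Round 1: Option 1 29, Option 2 11, Option 3 10, Option 4 12. Option 3 eliminated.
Round 2: Option 1 29, Option 2 21, Option 4 12. Option 4 eliminated.
Round 3: Option 1 29, Option 2 33. Option 2 has a majority (≥32).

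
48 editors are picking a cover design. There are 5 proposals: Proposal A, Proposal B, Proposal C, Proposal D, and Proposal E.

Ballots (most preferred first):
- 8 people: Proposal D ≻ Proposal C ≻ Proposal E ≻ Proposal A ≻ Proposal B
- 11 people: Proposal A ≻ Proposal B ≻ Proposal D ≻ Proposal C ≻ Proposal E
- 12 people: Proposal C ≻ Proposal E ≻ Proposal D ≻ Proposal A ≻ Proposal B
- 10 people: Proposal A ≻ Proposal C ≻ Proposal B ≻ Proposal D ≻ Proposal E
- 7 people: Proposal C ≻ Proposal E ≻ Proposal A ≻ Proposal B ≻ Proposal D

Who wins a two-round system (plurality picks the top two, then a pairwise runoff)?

Round 1 first-place votes: Proposal A 21, Proposal B 0, Proposal C 19, Proposal D 8, Proposal E 0. Proposal A and Proposal C advance.
Runoff: Proposal A is ranked above Proposal C on 21 ballots, Proposal C above Proposal A on 27.

Proposal C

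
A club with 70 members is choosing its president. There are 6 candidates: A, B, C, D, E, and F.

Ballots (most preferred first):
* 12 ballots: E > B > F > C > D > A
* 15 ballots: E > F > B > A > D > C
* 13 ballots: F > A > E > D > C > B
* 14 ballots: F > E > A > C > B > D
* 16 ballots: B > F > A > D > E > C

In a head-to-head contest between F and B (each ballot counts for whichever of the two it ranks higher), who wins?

F

F is ranked above B on 42 ballots; B above F on 28.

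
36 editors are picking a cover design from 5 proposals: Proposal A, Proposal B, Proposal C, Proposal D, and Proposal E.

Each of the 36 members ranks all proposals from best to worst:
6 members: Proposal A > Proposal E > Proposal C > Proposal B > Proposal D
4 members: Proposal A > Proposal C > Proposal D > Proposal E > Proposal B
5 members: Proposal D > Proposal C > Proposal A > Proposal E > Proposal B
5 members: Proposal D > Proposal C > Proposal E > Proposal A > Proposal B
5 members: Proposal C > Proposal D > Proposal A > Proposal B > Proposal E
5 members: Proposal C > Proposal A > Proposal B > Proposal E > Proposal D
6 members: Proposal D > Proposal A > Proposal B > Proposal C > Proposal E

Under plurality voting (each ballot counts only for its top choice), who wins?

Proposal D

First-place votes: Proposal A 10, Proposal B 0, Proposal C 10, Proposal D 16, Proposal E 0.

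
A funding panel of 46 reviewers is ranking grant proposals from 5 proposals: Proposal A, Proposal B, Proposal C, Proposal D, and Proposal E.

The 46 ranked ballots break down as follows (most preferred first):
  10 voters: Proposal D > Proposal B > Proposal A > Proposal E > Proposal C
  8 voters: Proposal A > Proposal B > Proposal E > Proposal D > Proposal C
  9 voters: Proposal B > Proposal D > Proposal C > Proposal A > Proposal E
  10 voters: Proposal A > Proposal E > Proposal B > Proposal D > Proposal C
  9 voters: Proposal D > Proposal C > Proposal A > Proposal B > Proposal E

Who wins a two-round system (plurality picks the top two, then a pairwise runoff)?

Proposal D

Round 1 first-place votes: Proposal A 18, Proposal B 9, Proposal C 0, Proposal D 19, Proposal E 0. Proposal D and Proposal A advance.
Runoff: Proposal D is ranked above Proposal A on 28 ballots, Proposal A above Proposal D on 18.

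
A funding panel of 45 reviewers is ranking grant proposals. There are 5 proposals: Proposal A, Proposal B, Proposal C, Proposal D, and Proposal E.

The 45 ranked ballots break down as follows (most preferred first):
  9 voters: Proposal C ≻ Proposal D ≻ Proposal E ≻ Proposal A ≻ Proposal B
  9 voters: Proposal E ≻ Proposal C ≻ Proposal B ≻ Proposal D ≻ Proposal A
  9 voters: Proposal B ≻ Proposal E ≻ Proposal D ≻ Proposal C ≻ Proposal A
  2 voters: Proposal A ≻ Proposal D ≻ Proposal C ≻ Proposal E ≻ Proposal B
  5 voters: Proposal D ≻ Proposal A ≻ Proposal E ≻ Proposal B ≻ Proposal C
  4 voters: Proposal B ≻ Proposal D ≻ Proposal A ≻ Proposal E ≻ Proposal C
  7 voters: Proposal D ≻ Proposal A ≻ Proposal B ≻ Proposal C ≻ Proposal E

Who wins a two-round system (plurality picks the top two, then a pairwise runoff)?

Proposal D

Round 1 first-place votes: Proposal A 2, Proposal B 13, Proposal C 9, Proposal D 12, Proposal E 9. Proposal B and Proposal D advance.
Runoff: Proposal B is ranked above Proposal D on 22 ballots, Proposal D above Proposal B on 23.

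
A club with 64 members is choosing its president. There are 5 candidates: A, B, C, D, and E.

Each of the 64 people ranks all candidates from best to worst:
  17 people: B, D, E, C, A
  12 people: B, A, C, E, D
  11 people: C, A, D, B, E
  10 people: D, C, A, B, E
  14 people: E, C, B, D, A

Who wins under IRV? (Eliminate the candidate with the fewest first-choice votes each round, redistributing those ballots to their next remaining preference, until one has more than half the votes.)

Round 1: A 0, B 29, C 11, D 10, E 14. A eliminated.
Round 2: B 29, C 11, D 10, E 14. D eliminated.
Round 3: B 29, C 21, E 14. E eliminated.
Round 4: B 29, C 35. C has a majority (≥33).

C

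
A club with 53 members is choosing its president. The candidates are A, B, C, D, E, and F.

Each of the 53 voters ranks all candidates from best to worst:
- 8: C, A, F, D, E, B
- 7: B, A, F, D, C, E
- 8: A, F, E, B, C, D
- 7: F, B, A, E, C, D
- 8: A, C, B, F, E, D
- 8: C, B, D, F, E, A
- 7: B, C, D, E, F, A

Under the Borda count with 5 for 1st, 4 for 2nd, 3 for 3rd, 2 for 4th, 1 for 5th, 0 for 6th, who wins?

B

A: 8×4 + 7×4 + 8×5 + 7×3 + 8×5 + 8×0 + 7×0 = 161
B: 8×0 + 7×5 + 8×2 + 7×4 + 8×3 + 8×4 + 7×5 = 170
C: 8×5 + 7×1 + 8×1 + 7×1 + 8×4 + 8×5 + 7×4 = 162
D: 8×2 + 7×2 + 8×0 + 7×0 + 8×0 + 8×3 + 7×3 = 75
E: 8×1 + 7×0 + 8×3 + 7×2 + 8×1 + 8×1 + 7×2 = 76
F: 8×3 + 7×3 + 8×4 + 7×5 + 8×2 + 8×2 + 7×1 = 151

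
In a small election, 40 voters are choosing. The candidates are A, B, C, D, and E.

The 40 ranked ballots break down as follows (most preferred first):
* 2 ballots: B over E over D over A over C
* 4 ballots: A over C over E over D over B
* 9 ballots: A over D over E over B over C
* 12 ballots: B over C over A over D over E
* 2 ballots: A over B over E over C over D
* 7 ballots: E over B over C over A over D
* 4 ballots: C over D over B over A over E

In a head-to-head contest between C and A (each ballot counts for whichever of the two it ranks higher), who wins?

C

C is ranked above A on 23 ballots; A above C on 17.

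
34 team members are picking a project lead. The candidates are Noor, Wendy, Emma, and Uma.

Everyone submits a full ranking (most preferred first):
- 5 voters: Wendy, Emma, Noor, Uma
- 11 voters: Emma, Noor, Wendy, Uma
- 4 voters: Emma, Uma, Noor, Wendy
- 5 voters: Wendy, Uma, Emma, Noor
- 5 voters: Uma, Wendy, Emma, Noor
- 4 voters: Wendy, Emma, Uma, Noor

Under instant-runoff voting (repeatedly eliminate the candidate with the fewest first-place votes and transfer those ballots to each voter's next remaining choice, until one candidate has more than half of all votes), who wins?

Round 1: Noor 0, Wendy 14, Emma 15, Uma 5. Noor eliminated.
Round 2: Wendy 14, Emma 15, Uma 5. Uma eliminated.
Round 3: Wendy 19, Emma 15. Wendy has a majority (≥18).

Wendy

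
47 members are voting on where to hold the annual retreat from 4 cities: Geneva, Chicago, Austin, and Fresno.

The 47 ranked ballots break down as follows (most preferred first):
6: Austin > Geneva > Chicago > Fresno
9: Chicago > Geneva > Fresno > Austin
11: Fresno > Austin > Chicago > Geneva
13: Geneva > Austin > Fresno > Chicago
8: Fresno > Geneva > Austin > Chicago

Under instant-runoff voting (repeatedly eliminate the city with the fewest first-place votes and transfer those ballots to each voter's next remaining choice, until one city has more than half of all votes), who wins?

Round 1: Geneva 13, Chicago 9, Austin 6, Fresno 19. Austin eliminated.
Round 2: Geneva 19, Chicago 9, Fresno 19. Chicago eliminated.
Round 3: Geneva 28, Fresno 19. Geneva has a majority (≥24).

Geneva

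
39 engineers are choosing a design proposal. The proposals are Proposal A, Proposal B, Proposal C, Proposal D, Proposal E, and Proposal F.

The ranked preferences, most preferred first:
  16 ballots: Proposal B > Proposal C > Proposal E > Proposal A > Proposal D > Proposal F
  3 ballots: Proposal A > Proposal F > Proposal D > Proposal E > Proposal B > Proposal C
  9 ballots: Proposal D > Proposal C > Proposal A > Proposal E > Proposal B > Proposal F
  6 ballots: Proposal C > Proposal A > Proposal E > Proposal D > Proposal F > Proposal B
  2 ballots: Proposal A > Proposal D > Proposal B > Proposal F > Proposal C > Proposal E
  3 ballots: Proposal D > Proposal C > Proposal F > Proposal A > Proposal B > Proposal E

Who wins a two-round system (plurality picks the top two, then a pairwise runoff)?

Round 1 first-place votes: Proposal A 5, Proposal B 16, Proposal C 6, Proposal D 12, Proposal E 0, Proposal F 0. Proposal B and Proposal D advance.
Runoff: Proposal B is ranked above Proposal D on 16 ballots, Proposal D above Proposal B on 23.

Proposal D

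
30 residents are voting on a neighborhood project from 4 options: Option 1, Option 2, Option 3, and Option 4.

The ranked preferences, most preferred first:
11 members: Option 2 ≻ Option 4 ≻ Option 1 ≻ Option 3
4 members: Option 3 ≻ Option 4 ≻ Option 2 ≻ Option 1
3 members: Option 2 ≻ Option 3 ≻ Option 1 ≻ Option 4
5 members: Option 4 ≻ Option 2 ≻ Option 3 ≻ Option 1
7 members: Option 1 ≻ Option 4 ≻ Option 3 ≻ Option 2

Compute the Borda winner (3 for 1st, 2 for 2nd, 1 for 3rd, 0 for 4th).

Option 4

Option 1: 11×1 + 4×0 + 3×1 + 5×0 + 7×3 = 35
Option 2: 11×3 + 4×1 + 3×3 + 5×2 + 7×0 = 56
Option 3: 11×0 + 4×3 + 3×2 + 5×1 + 7×1 = 30
Option 4: 11×2 + 4×2 + 3×0 + 5×3 + 7×2 = 59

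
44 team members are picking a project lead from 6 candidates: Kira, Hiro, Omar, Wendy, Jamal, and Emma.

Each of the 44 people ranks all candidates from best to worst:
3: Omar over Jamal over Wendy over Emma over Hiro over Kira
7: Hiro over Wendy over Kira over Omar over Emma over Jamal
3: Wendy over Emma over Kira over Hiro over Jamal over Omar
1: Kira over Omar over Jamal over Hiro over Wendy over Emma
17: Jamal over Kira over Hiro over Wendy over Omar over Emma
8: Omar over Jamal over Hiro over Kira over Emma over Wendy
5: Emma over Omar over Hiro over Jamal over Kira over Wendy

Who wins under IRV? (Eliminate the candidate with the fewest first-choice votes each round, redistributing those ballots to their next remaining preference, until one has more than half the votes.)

Round 1: Kira 1, Hiro 7, Omar 11, Wendy 3, Jamal 17, Emma 5. Kira eliminated.
Round 2: Hiro 7, Omar 12, Wendy 3, Jamal 17, Emma 5. Wendy eliminated.
Round 3: Hiro 7, Omar 12, Jamal 17, Emma 8. Hiro eliminated.
Round 4: Omar 19, Jamal 17, Emma 8. Emma eliminated.
Round 5: Omar 24, Jamal 20. Omar has a majority (≥23).

Omar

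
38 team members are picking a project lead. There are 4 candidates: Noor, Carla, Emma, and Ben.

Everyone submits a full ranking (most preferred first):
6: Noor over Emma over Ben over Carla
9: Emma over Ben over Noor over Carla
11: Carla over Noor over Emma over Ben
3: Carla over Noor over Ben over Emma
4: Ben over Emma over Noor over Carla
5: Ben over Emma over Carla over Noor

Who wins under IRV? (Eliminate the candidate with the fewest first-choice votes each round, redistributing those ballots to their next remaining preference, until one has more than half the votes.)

Emma

Round 1: Noor 6, Carla 14, Emma 9, Ben 9. Noor eliminated.
Round 2: Carla 14, Emma 15, Ben 9. Ben eliminated.
Round 3: Carla 14, Emma 24. Emma has a majority (≥20).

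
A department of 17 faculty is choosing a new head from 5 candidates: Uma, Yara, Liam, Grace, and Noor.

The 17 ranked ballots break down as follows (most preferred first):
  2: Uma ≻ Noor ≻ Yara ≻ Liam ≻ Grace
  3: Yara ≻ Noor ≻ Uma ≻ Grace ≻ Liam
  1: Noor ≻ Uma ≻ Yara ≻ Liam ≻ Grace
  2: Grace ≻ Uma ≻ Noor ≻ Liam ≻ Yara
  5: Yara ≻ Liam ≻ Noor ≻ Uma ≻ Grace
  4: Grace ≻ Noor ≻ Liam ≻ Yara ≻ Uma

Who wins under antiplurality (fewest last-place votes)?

Noor

Last-place votes: Uma 4, Yara 2, Liam 3, Grace 8, Noor 0.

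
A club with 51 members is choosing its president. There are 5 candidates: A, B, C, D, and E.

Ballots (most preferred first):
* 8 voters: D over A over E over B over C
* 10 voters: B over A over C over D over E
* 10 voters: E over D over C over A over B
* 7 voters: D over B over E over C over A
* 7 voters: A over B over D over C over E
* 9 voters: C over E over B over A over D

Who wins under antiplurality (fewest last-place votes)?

Last-place votes: A 7, B 10, C 8, D 9, E 17.

A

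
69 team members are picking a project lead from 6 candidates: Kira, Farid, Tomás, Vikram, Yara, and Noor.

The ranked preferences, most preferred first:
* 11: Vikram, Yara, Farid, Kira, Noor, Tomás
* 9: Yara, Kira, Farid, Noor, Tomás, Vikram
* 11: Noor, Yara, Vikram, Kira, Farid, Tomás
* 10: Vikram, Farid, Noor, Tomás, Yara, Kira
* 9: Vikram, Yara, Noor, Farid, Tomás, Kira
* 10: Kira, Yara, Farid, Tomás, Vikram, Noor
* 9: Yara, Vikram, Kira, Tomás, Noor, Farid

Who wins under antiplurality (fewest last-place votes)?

Yara

Last-place votes: Kira 19, Farid 9, Tomás 22, Vikram 9, Yara 0, Noor 10.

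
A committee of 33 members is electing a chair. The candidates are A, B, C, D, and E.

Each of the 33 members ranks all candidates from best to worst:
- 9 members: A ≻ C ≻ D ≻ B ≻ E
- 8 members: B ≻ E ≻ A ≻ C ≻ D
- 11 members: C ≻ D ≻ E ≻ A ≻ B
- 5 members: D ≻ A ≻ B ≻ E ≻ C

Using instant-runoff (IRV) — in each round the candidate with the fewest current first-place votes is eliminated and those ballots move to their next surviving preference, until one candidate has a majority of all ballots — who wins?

Round 1: A 9, B 8, C 11, D 5, E 0. E eliminated.
Round 2: A 9, B 8, C 11, D 5. D eliminated.
Round 3: A 14, B 8, C 11. B eliminated.
Round 4: A 22, C 11. A has a majority (≥17).

A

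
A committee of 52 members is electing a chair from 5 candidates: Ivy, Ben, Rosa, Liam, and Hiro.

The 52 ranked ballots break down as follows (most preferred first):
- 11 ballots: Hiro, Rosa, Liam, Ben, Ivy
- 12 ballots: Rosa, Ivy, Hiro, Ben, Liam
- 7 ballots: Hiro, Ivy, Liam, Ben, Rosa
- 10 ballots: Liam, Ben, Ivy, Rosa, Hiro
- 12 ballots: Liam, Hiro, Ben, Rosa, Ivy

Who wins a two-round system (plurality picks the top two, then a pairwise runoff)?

Round 1 first-place votes: Ivy 0, Ben 0, Rosa 12, Liam 22, Hiro 18. Liam and Hiro advance.
Runoff: Liam is ranked above Hiro on 22 ballots, Hiro above Liam on 30.

Hiro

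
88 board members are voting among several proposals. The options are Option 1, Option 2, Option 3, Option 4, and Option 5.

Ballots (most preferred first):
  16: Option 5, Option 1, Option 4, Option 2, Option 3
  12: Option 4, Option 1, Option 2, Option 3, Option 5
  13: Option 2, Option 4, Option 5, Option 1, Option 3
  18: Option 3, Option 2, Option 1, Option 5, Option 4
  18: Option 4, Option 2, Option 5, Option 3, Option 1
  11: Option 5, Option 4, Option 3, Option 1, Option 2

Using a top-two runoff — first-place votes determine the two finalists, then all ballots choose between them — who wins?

Round 1 first-place votes: Option 1 0, Option 2 13, Option 3 18, Option 4 30, Option 5 27. Option 4 and Option 5 advance.
Runoff: Option 4 is ranked above Option 5 on 43 ballots, Option 5 above Option 4 on 45.

Option 5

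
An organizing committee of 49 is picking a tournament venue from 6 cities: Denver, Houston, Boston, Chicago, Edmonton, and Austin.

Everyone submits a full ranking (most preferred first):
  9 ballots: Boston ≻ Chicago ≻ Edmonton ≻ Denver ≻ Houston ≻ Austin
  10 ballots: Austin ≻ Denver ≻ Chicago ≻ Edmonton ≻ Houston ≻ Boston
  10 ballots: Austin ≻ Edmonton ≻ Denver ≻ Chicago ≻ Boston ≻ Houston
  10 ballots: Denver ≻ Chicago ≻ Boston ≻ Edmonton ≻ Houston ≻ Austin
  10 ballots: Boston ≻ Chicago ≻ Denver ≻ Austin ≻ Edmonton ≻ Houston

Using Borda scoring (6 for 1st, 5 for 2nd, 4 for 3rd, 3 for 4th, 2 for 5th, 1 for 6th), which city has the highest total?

Denver: 9×3 + 10×5 + 10×4 + 10×6 + 10×4 = 217
Houston: 9×2 + 10×2 + 10×1 + 10×2 + 10×1 = 78
Boston: 9×6 + 10×1 + 10×2 + 10×4 + 10×6 = 184
Chicago: 9×5 + 10×4 + 10×3 + 10×5 + 10×5 = 215
Edmonton: 9×4 + 10×3 + 10×5 + 10×3 + 10×2 = 166
Austin: 9×1 + 10×6 + 10×6 + 10×1 + 10×3 = 169

Denver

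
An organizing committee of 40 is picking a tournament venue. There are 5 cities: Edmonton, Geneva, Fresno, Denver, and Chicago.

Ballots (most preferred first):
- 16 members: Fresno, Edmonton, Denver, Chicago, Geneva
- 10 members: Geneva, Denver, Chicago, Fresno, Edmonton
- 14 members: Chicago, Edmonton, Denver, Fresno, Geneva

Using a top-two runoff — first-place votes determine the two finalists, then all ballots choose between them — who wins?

Round 1 first-place votes: Edmonton 0, Geneva 10, Fresno 16, Denver 0, Chicago 14. Fresno and Chicago advance.
Runoff: Fresno is ranked above Chicago on 16 ballots, Chicago above Fresno on 24.

Chicago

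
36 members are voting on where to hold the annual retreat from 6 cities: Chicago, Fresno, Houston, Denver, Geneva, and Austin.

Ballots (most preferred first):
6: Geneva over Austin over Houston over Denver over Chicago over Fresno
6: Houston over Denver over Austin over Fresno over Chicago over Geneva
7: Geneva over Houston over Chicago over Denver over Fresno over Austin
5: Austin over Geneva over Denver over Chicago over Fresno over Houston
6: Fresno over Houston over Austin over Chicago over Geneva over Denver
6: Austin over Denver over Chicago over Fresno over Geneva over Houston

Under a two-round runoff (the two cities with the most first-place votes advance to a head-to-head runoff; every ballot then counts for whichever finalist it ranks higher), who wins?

Austin

Round 1 first-place votes: Chicago 0, Fresno 6, Houston 6, Denver 0, Geneva 13, Austin 11. Geneva and Austin advance.
Runoff: Geneva is ranked above Austin on 13 ballots, Austin above Geneva on 23.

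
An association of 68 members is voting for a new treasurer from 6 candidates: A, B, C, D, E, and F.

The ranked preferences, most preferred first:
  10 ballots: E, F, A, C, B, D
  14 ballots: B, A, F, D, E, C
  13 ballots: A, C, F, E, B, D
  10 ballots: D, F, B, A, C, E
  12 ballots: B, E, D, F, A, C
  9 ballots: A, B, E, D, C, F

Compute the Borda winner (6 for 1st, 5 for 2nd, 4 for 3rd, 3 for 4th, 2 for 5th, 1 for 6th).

A

A: 10×4 + 14×5 + 13×6 + 10×3 + 12×2 + 9×6 = 296
B: 10×2 + 14×6 + 13×2 + 10×4 + 12×6 + 9×5 = 287
C: 10×3 + 14×1 + 13×5 + 10×2 + 12×1 + 9×2 = 159
D: 10×1 + 14×3 + 13×1 + 10×6 + 12×4 + 9×3 = 200
E: 10×6 + 14×2 + 13×3 + 10×1 + 12×5 + 9×4 = 233
F: 10×5 + 14×4 + 13×4 + 10×5 + 12×3 + 9×1 = 253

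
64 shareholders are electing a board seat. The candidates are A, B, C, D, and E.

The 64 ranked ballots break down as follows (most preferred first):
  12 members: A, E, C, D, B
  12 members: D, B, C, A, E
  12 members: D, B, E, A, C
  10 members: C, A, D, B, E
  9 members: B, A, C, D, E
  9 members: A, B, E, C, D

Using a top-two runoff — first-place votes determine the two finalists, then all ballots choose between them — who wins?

A

Round 1 first-place votes: A 21, B 9, C 10, D 24, E 0. D and A advance.
Runoff: D is ranked above A on 24 ballots, A above D on 40.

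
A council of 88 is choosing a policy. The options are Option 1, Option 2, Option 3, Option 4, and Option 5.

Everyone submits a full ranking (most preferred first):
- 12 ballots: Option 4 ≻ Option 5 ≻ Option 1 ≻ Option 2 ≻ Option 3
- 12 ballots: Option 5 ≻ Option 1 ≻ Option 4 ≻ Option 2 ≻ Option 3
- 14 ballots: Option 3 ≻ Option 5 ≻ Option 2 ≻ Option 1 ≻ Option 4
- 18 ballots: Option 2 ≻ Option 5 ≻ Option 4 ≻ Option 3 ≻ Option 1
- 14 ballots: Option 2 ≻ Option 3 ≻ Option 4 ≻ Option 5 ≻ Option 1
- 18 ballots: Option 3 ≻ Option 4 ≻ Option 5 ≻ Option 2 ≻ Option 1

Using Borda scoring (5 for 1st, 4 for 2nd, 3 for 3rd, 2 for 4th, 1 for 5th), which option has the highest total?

Option 1: 12×3 + 12×4 + 14×2 + 18×1 + 14×1 + 18×1 = 162
Option 2: 12×2 + 12×2 + 14×3 + 18×5 + 14×5 + 18×2 = 286
Option 3: 12×1 + 12×1 + 14×5 + 18×2 + 14×4 + 18×5 = 276
Option 4: 12×5 + 12×3 + 14×1 + 18×3 + 14×3 + 18×4 = 278
Option 5: 12×4 + 12×5 + 14×4 + 18×4 + 14×2 + 18×3 = 318

Option 5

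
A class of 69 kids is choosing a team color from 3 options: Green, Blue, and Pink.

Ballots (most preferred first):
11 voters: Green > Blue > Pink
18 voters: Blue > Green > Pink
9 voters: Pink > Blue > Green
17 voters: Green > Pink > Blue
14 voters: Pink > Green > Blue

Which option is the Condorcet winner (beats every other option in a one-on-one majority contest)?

Green vs Blue: 42–27
Green vs Pink: 46–23
Green beats every other option.

Green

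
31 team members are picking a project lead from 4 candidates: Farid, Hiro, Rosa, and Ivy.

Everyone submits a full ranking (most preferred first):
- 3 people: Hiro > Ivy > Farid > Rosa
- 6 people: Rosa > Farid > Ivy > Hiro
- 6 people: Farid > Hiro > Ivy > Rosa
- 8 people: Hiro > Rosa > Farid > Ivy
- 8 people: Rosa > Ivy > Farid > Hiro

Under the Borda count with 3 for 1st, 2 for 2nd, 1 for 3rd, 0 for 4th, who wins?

Rosa

Farid: 3×1 + 6×2 + 6×3 + 8×1 + 8×1 = 49
Hiro: 3×3 + 6×0 + 6×2 + 8×3 + 8×0 = 45
Rosa: 3×0 + 6×3 + 6×0 + 8×2 + 8×3 = 58
Ivy: 3×2 + 6×1 + 6×1 + 8×0 + 8×2 = 34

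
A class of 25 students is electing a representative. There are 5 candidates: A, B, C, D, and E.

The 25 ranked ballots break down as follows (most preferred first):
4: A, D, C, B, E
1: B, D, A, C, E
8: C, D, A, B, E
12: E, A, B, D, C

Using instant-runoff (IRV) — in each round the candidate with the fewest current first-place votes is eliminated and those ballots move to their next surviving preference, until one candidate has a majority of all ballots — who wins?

Round 1: A 4, B 1, C 8, D 0, E 12. D eliminated.
Round 2: A 4, B 1, C 8, E 12. B eliminated.
Round 3: A 5, C 8, E 12. A eliminated.
Round 4: C 13, E 12. C has a majority (≥13).

C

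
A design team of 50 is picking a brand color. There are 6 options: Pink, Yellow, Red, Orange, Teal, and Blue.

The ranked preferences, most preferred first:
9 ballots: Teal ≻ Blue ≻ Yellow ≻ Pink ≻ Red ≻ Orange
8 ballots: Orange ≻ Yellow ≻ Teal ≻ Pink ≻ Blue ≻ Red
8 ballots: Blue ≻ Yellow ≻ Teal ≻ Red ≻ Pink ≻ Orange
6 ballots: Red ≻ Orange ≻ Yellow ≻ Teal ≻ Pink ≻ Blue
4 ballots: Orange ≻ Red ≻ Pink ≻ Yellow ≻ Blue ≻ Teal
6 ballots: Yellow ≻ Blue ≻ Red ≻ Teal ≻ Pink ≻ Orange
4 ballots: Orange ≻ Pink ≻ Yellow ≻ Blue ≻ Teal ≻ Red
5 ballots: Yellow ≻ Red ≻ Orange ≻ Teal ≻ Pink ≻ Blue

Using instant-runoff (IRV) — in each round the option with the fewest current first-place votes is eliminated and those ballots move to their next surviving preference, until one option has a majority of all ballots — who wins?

Yellow

Round 1: Pink 0, Yellow 11, Red 6, Orange 16, Teal 9, Blue 8. Pink eliminated.
Round 2: Yellow 11, Red 6, Orange 16, Teal 9, Blue 8. Red eliminated.
Round 3: Yellow 11, Orange 22, Teal 9, Blue 8. Blue eliminated.
Round 4: Yellow 19, Orange 22, Teal 9. Teal eliminated.
Round 5: Yellow 28, Orange 22. Yellow has a majority (≥26).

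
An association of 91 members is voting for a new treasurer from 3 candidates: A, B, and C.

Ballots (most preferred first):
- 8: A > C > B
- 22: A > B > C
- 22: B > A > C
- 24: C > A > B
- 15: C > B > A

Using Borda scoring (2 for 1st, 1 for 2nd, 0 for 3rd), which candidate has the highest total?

A: 8×2 + 22×2 + 22×1 + 24×1 + 15×0 = 106
B: 8×0 + 22×1 + 22×2 + 24×0 + 15×1 = 81
C: 8×1 + 22×0 + 22×0 + 24×2 + 15×2 = 86

A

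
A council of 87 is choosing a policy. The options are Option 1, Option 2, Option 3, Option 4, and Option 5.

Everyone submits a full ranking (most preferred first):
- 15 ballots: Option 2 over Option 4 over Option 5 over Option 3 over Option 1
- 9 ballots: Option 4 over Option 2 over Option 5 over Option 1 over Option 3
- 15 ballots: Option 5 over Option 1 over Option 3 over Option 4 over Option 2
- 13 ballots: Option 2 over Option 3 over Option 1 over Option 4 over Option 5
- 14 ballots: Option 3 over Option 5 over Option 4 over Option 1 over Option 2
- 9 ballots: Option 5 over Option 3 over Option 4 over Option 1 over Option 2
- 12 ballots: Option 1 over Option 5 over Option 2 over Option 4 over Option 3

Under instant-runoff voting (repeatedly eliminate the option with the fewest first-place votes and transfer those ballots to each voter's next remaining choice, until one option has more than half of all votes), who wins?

Round 1: Option 1 12, Option 2 28, Option 3 14, Option 4 9, Option 5 24. Option 4 eliminated.
Round 2: Option 1 12, Option 2 37, Option 3 14, Option 5 24. Option 1 eliminated.
Round 3: Option 2 37, Option 3 14, Option 5 36. Option 3 eliminated.
Round 4: Option 2 37, Option 5 50. Option 5 has a majority (≥44).

Option 5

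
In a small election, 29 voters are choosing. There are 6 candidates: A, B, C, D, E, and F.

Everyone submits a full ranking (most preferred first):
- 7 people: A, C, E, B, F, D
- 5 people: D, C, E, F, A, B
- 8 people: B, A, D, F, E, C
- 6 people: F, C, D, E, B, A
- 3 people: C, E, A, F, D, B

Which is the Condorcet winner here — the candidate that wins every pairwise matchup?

A

A vs B: 15–14
A vs C: 15–14
A vs D: 18–11
A vs E: 15–14
A vs F: 18–11
A beats every other candidate.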